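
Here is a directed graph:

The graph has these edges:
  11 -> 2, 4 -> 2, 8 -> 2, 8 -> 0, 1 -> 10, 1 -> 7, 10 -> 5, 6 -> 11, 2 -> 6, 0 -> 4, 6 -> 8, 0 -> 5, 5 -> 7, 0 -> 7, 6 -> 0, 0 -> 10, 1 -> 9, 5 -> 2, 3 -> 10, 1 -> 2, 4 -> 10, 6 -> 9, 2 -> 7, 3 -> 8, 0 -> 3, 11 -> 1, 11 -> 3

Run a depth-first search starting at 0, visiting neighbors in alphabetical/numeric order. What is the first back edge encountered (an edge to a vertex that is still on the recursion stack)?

DFS from 0 (visiting neighbors in alphabetical/numeric order); mark gray on enter, black on exit:
0 gray
  3 gray
    8 gray
      8→0: 0 is gray → back edge
First back edge: 8 → 0.

8→0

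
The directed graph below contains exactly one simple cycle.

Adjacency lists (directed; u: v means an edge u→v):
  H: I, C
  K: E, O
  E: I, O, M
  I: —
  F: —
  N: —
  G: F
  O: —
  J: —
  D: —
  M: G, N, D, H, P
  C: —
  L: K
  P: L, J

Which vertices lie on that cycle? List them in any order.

DFS with gray/black marking from E:
E gray
  I gray
  I black
  O gray
  O black
  M gray
    G gray
      F gray
      F black
    G black
    N gray
    N black
    D gray
    D black
    H gray
      H→I: I black — skip
      C gray
      C black
    H black
    P gray
      L gray
        K gray
          K→E: E is gray → back edge
Back edge closes the cycle E → M → P → L → K → E; its vertices are {E, K, L, M, P}.

E, K, L, M, P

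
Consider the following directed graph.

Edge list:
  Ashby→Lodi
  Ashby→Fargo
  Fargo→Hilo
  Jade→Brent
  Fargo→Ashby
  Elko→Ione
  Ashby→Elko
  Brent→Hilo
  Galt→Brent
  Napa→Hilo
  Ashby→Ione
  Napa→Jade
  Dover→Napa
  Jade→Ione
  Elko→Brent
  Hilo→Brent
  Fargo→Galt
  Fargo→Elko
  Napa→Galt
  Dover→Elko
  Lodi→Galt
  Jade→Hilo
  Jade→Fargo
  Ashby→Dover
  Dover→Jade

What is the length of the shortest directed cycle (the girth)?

For each vertex v, BFS finds the shortest path from v back to v.
The shortest such closed walk is Fargo → Ashby → Fargo, length 2.

2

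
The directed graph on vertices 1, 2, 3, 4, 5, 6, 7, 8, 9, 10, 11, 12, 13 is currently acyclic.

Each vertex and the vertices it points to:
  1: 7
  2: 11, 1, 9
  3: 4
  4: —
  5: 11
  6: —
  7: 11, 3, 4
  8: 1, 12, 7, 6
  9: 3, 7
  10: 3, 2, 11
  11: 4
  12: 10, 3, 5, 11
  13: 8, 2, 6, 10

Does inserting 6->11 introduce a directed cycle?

Adding 6→11 creates a cycle iff 11 can already reach 6.
Explore from 11: no path reaches 6. The graph stays acyclic.

No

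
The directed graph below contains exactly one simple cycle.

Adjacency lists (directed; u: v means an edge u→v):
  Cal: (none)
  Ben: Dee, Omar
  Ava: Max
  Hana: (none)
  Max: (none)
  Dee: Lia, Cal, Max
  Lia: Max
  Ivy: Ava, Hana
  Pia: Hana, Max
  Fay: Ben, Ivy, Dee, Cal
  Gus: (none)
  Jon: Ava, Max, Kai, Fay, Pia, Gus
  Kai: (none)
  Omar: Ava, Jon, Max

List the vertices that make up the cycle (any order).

Ben, Fay, Jon, Omar

DFS with gray/black marking from Jon:
Jon gray
  Ava gray
    Max gray
    Max black
  Ava black
  Jon→Max: Max black — skip
  Kai gray
  Kai black
  Fay gray
    Ben gray
      Dee gray
        Lia gray
          Lia→Max: Max black — skip
        Lia black
        Cal gray
        Cal black
        Dee→Max: Max black — skip
      Dee black
      Omar gray
        Omar→Ava: Ava black — skip
        Omar→Jon: Jon is gray → back edge
Back edge closes the cycle Jon → Fay → Ben → Omar → Jon; its vertices are {Ben, Fay, Jon, Omar}.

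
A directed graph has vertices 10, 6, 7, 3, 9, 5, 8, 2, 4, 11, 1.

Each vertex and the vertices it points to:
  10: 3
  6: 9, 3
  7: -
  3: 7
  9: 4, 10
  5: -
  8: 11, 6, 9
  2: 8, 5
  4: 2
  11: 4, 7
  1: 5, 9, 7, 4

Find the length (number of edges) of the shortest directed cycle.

4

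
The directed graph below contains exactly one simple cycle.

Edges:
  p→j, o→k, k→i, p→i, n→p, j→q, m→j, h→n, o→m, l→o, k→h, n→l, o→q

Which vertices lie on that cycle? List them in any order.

h, k, l, n, o

DFS with gray/black marking from k:
k gray
  i gray
  i black
  h gray
    n gray
      l gray
        o gray
          q gray
          q black
          o→k: k is gray → back edge
Back edge closes the cycle k → h → n → l → o → k; its vertices are {h, k, l, n, o}.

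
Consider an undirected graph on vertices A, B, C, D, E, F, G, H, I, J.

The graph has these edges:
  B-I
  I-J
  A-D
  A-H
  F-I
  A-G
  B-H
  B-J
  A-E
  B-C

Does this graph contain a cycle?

Yes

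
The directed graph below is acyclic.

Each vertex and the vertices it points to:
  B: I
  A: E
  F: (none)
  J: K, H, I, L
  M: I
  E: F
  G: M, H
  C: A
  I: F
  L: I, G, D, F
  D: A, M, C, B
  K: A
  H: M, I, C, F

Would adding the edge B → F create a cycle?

No

Adding B→F creates a cycle iff F can already reach B.
Explore from F: no path reaches B. The graph stays acyclic.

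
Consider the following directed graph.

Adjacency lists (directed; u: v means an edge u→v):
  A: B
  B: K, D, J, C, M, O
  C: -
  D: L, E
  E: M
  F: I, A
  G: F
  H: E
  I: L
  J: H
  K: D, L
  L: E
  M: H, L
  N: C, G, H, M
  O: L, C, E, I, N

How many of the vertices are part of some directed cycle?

10

A vertex is on a directed cycle iff it belongs to a strongly connected component of size ≥ 2 (or has a self-loop).
The vertices on cycles are {A, B, E, F, G, H, L, M, N, O} — 10 in total.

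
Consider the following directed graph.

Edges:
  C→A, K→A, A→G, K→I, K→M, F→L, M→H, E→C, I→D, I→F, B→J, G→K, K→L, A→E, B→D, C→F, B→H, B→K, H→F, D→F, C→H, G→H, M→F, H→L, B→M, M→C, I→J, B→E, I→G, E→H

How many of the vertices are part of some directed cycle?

A vertex is on a directed cycle iff it belongs to a strongly connected component of size ≥ 2 (or has a self-loop).
The vertices on cycles are {A, C, E, G, I, K, M} — 7 in total.

7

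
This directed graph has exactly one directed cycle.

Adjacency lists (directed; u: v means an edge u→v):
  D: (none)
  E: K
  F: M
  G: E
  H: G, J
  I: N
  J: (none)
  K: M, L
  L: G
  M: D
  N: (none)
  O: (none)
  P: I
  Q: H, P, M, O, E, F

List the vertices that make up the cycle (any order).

E, G, K, L

DFS with gray/black marking from E:
E gray
  K gray
    M gray
      D gray
      D black
    M black
    L gray
      G gray
        G→E: E is gray → back edge
Back edge closes the cycle E → K → L → G → E; its vertices are {E, G, K, L}.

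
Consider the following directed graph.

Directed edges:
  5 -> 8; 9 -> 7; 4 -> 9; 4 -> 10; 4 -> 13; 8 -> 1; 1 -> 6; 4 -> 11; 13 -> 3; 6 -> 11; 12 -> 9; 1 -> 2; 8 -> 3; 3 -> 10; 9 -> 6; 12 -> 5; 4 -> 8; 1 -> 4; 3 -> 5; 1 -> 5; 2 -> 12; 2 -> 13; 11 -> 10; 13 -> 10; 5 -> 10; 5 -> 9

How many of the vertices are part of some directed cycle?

A vertex is on a directed cycle iff it belongs to a strongly connected component of size ≥ 2 (or has a self-loop).
The vertices on cycles are {1, 2, 3, 4, 5, 8, 12, 13} — 8 in total.

8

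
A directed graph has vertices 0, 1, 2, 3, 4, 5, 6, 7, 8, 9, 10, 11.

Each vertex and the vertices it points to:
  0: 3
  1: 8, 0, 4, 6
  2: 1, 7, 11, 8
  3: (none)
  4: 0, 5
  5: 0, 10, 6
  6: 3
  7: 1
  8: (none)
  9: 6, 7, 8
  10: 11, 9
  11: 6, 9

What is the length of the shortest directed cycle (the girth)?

For each vertex v, BFS finds the shortest path from v back to v.
The shortest such closed walk is 7 → 1 → 4 → 5 → 10 → 9 → 7, length 6.

6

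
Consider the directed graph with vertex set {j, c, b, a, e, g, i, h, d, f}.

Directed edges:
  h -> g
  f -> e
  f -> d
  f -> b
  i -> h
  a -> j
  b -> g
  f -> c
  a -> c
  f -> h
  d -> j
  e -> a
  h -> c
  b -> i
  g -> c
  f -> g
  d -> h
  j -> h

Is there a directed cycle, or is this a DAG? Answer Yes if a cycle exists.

DFS with white/gray/black marking, starting from j:
j gray
  h gray
    c gray
    c black
    g gray
      g→c: c black — skip
    g black
  h black
j black
b gray
  i gray
    i→h: h black — skip
  i black
  b→g: g black — skip
b black
a gray
  a→j: j black — skip
  a→c: c black — skip
a black
e gray
  e→a: a black — skip
e black
d gray
  d→j: j black — skip
  d→h: h black — skip
d black
f gray
  f→h: h black — skip
  f→d: d black — skip
  f→g: g black — skip
  f→b: b black — skip
  f→c: c black — skip
  f→e: e black — skip
f black
Every edge goes to a white or black vertex — no back edge, so the graph is acyclic.

No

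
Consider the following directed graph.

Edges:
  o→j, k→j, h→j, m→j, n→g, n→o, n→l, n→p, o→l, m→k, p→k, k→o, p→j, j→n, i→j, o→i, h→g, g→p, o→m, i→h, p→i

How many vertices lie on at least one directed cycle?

9

A vertex is on a directed cycle iff it belongs to a strongly connected component of size ≥ 2 (or has a self-loop).
The vertices on cycles are {g, h, i, j, k, m, n, o, p} — 9 in total.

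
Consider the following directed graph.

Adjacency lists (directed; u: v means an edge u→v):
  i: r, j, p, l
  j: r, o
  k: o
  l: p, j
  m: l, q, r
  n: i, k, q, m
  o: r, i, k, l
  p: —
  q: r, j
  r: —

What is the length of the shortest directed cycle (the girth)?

For each vertex v, BFS finds the shortest path from v back to v.
The shortest such closed walk is k → o → k, length 2.

2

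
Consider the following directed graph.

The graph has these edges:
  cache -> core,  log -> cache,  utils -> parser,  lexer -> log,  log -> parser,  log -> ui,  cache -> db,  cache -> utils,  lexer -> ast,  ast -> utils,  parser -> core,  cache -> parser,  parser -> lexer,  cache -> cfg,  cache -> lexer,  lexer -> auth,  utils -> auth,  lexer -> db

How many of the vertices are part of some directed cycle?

6

A vertex is on a directed cycle iff it belongs to a strongly connected component of size ≥ 2 (or has a self-loop).
The vertices on cycles are {ast, log, cache, lexer, utils, parser} — 6 in total.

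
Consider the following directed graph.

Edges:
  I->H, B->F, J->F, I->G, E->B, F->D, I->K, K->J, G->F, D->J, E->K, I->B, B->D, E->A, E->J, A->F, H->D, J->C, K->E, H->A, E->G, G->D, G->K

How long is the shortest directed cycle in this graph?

For each vertex v, BFS finds the shortest path from v back to v.
The shortest such closed walk is K → E → K, length 2.

2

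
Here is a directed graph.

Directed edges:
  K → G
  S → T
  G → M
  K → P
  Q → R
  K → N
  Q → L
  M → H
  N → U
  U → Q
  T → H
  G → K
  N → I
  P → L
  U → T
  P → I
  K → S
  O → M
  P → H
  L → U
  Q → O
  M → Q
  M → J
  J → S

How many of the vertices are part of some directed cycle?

7

A vertex is on a directed cycle iff it belongs to a strongly connected component of size ≥ 2 (or has a self-loop).
The vertices on cycles are {G, K, L, M, O, Q, U} — 7 in total.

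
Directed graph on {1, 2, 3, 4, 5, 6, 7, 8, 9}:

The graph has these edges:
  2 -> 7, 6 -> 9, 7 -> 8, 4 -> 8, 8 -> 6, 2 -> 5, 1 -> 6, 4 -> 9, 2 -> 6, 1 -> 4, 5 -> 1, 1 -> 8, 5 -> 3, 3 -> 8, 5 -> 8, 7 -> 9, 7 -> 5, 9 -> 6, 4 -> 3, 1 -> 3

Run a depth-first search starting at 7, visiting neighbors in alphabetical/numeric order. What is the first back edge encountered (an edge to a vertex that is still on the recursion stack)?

9→6

DFS from 7 (visiting neighbors in alphabetical/numeric order); mark gray on enter, black on exit:
7 gray
  5 gray
    1 gray
      3 gray
        8 gray
          6 gray
            9 gray
              9→6: 6 is gray → back edge
First back edge: 9 → 6.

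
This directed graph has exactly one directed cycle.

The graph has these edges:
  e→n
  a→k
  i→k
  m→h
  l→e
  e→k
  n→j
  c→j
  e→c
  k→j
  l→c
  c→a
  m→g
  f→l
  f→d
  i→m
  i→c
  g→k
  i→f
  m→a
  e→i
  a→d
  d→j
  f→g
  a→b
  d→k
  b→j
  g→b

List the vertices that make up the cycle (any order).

DFS with gray/black marking from f:
f gray
  d gray
    k gray
      j gray
      j black
    k black
    d→j: j black — skip
  d black
  l gray
    e gray
      c gray
        a gray
          a→d: d black — skip
          a→k: k black — skip
          b gray
            b→j: j black — skip
          b black
        a black
        c→j: j black — skip
      c black
      n gray
        n→j: j black — skip
      n black
      e→k: k black — skip
      i gray
        i→k: k black — skip
        i→c: c black — skip
        i→f: f is gray → back edge
Back edge closes the cycle f → l → e → i → f; its vertices are {e, f, i, l}.

e, f, i, l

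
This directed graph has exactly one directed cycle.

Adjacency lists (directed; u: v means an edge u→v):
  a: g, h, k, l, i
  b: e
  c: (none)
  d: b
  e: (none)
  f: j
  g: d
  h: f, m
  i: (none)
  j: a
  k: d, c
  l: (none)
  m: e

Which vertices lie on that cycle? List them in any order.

a, f, h, j

DFS with gray/black marking from a:
a gray
  g gray
    d gray
      b gray
        e gray
        e black
      b black
    d black
  g black
  h gray
    f gray
      j gray
        j→a: a is gray → back edge
Back edge closes the cycle a → h → f → j → a; its vertices are {a, f, h, j}.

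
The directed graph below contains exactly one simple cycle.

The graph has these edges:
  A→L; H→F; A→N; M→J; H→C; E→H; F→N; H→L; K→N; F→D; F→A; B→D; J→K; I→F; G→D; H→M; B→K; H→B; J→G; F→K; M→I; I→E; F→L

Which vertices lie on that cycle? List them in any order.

DFS with gray/black marking from H:
H gray
  B gray
    K gray
      N gray
      N black
    K black
    D gray
    D black
  B black
  C gray
  C black
  L gray
  L black
  F gray
    F→D: D black — skip
    F→K: K black — skip
    F→L: L black — skip
    F→N: N black — skip
    A gray
      A→N: N black — skip
      A→L: L black — skip
    A black
  F black
  M gray
    I gray
      E gray
        E→H: H is gray → back edge
Back edge closes the cycle H → M → I → E → H; its vertices are {E, H, I, M}.

E, H, I, M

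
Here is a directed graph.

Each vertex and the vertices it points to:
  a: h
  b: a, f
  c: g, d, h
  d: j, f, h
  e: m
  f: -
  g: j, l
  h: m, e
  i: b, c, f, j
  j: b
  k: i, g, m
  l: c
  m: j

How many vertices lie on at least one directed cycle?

A vertex is on a directed cycle iff it belongs to a strongly connected component of size ≥ 2 (or has a self-loop).
The vertices on cycles are {a, b, c, e, g, h, j, l, m} — 9 in total.

9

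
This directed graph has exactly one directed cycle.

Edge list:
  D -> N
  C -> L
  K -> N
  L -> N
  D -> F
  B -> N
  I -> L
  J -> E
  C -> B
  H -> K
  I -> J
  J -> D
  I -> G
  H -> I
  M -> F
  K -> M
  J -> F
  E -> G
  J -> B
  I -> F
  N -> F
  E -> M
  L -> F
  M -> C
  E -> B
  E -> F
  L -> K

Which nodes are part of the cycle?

C, K, L, M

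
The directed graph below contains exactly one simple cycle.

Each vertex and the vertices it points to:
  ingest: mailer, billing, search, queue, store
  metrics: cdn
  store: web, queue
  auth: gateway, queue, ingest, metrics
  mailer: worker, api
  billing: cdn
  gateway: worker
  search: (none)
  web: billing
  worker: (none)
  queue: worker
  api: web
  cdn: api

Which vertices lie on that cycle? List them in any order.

DFS with gray/black marking from cdn:
cdn gray
  api gray
    web gray
      billing gray
        billing→cdn: cdn is gray → back edge
Back edge closes the cycle cdn → api → web → billing → cdn; its vertices are {api, cdn, web, billing}.

api, cdn, web, billing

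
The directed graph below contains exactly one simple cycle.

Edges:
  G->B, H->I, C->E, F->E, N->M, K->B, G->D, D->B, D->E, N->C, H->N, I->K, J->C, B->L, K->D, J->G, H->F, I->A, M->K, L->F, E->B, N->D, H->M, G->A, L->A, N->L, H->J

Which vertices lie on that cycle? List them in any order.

B, E, F, L

DFS with gray/black marking from L:
L gray
  A gray
  A black
  F gray
    E gray
      B gray
        B→L: L is gray → back edge
Back edge closes the cycle L → F → E → B → L; its vertices are {B, E, F, L}.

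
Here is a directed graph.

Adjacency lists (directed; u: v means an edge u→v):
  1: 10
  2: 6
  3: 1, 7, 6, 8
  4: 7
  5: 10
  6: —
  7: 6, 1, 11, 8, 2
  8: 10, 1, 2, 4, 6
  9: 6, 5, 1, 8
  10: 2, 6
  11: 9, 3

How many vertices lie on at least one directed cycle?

A vertex is on a directed cycle iff it belongs to a strongly connected component of size ≥ 2 (or has a self-loop).
The vertices on cycles are {3, 4, 7, 8, 9, 11} — 6 in total.

6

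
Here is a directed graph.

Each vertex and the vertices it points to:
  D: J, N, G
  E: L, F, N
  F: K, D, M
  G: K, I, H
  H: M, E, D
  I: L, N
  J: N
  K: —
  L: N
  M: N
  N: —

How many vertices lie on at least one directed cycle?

5

A vertex is on a directed cycle iff it belongs to a strongly connected component of size ≥ 2 (or has a self-loop).
The vertices on cycles are {D, E, F, G, H} — 5 in total.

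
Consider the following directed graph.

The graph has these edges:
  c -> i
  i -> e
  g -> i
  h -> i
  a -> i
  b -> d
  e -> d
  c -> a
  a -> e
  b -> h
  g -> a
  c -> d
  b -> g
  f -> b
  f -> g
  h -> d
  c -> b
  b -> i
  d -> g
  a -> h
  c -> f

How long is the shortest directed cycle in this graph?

4

For each vertex v, BFS finds the shortest path from v back to v.
The shortest such closed walk is a → h → d → g → a, length 4.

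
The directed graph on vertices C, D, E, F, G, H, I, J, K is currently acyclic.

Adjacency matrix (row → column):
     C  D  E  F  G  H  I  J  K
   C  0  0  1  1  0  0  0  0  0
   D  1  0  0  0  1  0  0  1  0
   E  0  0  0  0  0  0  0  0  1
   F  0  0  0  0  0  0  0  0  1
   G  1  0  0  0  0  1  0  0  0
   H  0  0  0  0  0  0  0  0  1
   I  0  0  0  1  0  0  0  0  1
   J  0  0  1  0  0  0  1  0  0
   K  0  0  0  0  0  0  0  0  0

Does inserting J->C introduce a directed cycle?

Adding J→C creates a cycle iff C can already reach J.
Explore from C: no path reaches J. The graph stays acyclic.

No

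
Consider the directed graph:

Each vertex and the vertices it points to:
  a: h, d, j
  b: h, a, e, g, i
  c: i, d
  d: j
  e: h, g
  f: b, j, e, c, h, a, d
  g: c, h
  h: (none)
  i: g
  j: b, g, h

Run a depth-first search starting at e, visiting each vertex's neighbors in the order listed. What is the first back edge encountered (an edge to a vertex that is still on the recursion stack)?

DFS from e (visiting each vertex's neighbors in the order listed); mark gray on enter, black on exit:
e gray
  h gray
  h black
  g gray
    c gray
      i gray
        i→g: g is gray → back edge
First back edge: i → g.

i→g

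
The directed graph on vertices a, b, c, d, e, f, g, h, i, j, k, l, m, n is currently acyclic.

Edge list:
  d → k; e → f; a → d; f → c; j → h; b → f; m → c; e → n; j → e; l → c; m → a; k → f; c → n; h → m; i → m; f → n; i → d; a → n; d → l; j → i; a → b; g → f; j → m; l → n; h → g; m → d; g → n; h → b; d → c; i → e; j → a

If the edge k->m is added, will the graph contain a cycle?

Yes

Adding k→m creates a cycle iff m can already reach k.
Path from m: m → d → k.
So m → … → k → m is a cycle.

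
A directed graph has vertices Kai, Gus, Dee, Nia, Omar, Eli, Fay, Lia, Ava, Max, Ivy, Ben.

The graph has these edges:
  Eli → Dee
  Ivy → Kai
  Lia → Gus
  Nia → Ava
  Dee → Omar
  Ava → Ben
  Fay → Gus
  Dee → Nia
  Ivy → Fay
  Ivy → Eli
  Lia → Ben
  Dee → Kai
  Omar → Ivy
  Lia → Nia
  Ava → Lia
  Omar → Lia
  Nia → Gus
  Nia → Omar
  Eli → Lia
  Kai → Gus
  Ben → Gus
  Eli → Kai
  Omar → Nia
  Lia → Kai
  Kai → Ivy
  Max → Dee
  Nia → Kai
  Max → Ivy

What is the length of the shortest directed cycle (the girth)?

For each vertex v, BFS finds the shortest path from v back to v.
The shortest such closed walk is Omar → Nia → Omar, length 2.

2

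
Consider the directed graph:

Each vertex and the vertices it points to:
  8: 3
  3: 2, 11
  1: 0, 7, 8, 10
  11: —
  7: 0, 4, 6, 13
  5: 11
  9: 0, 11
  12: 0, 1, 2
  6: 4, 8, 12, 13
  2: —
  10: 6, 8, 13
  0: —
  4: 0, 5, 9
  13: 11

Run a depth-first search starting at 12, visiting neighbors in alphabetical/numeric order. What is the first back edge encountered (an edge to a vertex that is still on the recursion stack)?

DFS from 12 (visiting neighbors in alphabetical/numeric order); mark gray on enter, black on exit:
12 gray
  0 gray
  0 black
  1 gray
    1→0: 0 black — skip
    7 gray
      7→0: 0 black — skip
      4 gray
        4→0: 0 black — skip
        5 gray
          11 gray
          11 black
        5 black
        9 gray
          9→0: 0 black — skip
          9→11: 11 black — skip
        9 black
      4 black
      6 gray
        6→4: 4 black — skip
        8 gray
          3 gray
            2 gray
            2 black
            3→11: 11 black — skip
          3 black
        8 black
        6→12: 12 is gray → back edge
First back edge: 6 → 12.

6→12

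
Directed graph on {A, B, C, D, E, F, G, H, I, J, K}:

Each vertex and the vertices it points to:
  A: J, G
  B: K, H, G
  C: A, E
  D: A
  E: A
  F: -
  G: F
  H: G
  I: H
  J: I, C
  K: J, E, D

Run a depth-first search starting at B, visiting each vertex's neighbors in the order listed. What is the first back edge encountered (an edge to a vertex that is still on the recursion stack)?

DFS from B (visiting each vertex's neighbors in the order listed); mark gray on enter, black on exit:
B gray
  K gray
    J gray
      I gray
        H gray
          G gray
            F gray
            F black
          G black
        H black
      I black
      C gray
        A gray
          A→J: J is gray → back edge
First back edge: A → J.

A→J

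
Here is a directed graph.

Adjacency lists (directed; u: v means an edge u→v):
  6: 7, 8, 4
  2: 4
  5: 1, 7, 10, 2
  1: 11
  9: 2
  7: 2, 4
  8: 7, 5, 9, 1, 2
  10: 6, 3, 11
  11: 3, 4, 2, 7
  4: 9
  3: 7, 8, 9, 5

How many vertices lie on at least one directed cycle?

10

A vertex is on a directed cycle iff it belongs to a strongly connected component of size ≥ 2 (or has a self-loop).
The vertices on cycles are {1, 2, 3, 4, 5, 6, 8, 9, 10, 11} — 10 in total.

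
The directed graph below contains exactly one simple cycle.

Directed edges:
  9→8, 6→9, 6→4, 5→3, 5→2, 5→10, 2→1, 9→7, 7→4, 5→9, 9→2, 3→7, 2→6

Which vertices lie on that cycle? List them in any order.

2, 6, 9

DFS with gray/black marking from 9:
9 gray
  7 gray
    4 gray
    4 black
  7 black
  2 gray
    1 gray
    1 black
    6 gray
      6→4: 4 black — skip
      6→9: 9 is gray → back edge
Back edge closes the cycle 9 → 2 → 6 → 9; its vertices are {2, 6, 9}.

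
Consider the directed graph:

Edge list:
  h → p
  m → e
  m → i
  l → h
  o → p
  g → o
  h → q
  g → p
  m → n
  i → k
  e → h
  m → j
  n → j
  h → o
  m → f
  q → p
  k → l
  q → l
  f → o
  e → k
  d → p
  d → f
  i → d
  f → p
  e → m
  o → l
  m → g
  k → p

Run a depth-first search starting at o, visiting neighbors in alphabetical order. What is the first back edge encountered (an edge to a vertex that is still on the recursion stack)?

h->o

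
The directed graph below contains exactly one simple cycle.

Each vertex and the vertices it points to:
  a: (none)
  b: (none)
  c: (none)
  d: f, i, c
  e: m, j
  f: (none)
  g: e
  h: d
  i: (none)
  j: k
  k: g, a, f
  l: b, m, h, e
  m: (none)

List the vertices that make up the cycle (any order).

e, g, j, k

DFS with gray/black marking from e:
e gray
  m gray
  m black
  j gray
    k gray
      g gray
        g→e: e is gray → back edge
Back edge closes the cycle e → j → k → g → e; its vertices are {e, g, j, k}.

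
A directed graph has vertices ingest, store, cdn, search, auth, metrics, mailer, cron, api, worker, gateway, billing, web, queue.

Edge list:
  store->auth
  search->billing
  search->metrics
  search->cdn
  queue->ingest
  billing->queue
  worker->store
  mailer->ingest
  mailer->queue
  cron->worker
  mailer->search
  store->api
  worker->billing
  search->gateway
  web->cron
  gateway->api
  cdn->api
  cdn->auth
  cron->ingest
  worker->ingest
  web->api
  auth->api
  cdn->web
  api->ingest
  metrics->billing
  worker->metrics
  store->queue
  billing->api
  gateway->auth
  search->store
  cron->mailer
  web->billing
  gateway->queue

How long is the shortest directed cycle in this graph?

5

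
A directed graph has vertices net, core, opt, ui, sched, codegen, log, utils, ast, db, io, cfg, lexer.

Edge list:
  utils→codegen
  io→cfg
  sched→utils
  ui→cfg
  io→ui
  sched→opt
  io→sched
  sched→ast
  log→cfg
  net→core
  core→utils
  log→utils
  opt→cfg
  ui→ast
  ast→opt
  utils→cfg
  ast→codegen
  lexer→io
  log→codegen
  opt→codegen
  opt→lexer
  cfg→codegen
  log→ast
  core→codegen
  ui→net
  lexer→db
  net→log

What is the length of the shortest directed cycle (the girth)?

4

For each vertex v, BFS finds the shortest path from v back to v.
The shortest such closed walk is lexer → io → sched → opt → lexer, length 4.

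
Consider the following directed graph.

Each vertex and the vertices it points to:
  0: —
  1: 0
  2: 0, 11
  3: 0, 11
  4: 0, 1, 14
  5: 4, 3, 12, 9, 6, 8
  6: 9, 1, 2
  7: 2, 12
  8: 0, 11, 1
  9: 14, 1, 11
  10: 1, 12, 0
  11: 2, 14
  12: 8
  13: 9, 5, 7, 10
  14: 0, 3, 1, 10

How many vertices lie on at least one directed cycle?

A vertex is on a directed cycle iff it belongs to a strongly connected component of size ≥ 2 (or has a self-loop).
The vertices on cycles are {2, 3, 8, 10, 11, 12, 14} — 7 in total.

7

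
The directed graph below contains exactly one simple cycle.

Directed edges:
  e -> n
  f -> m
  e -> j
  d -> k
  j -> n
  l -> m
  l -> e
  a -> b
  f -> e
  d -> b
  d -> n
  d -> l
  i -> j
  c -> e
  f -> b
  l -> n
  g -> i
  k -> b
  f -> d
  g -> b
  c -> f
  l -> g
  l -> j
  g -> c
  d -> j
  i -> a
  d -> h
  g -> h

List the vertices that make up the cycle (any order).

c, d, f, g, l

DFS with gray/black marking from g:
g gray
  b gray
  b black
  i gray
    j gray
      n gray
      n black
    j black
    a gray
      a→b: b black — skip
    a black
  i black
  c gray
    f gray
      f→b: b black — skip
      e gray
        e→n: n black — skip
        e→j: j black — skip
      e black
      m gray
      m black
      d gray
        h gray
        h black
        k gray
          k→b: b black — skip
        k black
        d→b: b black — skip
        l gray
          l→g: g is gray → back edge
Back edge closes the cycle g → c → f → d → l → g; its vertices are {c, d, f, g, l}.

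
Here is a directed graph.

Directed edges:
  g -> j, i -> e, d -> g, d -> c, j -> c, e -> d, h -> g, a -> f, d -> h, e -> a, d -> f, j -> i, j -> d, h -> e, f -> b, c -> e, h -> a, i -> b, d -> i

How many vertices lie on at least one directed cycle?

A vertex is on a directed cycle iff it belongs to a strongly connected component of size ≥ 2 (or has a self-loop).
The vertices on cycles are {c, d, e, g, h, i, j} — 7 in total.

7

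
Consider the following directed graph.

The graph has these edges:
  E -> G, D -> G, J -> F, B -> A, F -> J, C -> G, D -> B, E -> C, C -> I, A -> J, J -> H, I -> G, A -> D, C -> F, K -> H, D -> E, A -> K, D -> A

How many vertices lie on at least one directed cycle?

5

A vertex is on a directed cycle iff it belongs to a strongly connected component of size ≥ 2 (or has a self-loop).
The vertices on cycles are {A, B, D, F, J} — 5 in total.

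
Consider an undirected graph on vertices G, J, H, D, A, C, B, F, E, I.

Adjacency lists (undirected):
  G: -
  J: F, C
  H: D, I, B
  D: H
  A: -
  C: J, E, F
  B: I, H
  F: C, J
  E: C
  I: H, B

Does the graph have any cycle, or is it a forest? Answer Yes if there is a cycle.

Yes

DFS, tracking each vertex's parent; an edge to a visited non-parent vertex closes a cycle.
Start from B:
visit B (parent –)
  visit I (parent B)
    visit H (parent I)
      visit D (parent H)
        D–H: parent, skip
      H–I: parent, skip
      H–B: B visited and ≠ parent → cycle
Cycle: B – I – H – B.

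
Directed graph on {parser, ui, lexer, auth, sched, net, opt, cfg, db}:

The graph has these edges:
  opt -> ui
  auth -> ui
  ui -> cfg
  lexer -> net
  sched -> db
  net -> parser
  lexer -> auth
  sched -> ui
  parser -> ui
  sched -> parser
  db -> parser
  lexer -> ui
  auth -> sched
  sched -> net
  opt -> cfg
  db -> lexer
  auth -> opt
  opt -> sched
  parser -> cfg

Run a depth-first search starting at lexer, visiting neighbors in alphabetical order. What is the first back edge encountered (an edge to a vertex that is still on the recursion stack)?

DFS from lexer (visiting neighbors in alphabetical order); mark gray on enter, black on exit:
lexer gray
  auth gray
    opt gray
      cfg gray
      cfg black
      sched gray
        db gray
          db→lexer: lexer is gray → back edge
First back edge: db → lexer.

db->lexer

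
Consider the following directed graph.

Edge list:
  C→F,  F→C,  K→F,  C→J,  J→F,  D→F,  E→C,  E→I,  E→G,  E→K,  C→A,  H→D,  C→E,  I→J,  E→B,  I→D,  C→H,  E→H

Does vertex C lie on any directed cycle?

Yes

C is on a cycle iff C can reach itself via ≥1 edge.
C → F → C — yes.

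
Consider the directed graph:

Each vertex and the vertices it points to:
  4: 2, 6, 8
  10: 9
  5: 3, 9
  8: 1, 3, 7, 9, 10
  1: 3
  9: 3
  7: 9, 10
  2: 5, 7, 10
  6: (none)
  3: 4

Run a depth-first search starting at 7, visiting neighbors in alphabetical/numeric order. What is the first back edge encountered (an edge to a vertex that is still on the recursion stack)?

5->3

DFS from 7 (visiting neighbors in alphabetical/numeric order); mark gray on enter, black on exit:
7 gray
  9 gray
    3 gray
      4 gray
        2 gray
          5 gray
            5→3: 3 is gray → back edge
First back edge: 5 → 3.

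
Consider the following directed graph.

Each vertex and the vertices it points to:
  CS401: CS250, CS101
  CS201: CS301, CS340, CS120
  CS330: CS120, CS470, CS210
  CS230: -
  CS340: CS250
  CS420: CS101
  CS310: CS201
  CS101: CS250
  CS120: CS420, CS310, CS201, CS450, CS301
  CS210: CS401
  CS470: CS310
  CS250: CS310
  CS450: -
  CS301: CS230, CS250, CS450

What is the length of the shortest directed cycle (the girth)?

2

For each vertex v, BFS finds the shortest path from v back to v.
The shortest such closed walk is CS120 → CS201 → CS120, length 2.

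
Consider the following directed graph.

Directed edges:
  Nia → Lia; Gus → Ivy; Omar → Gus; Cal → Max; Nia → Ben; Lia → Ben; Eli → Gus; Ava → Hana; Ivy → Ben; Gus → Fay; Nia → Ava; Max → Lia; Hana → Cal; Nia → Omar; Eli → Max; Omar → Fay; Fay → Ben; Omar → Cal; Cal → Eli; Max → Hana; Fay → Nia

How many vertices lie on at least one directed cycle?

A vertex is on a directed cycle iff it belongs to a strongly connected component of size ≥ 2 (or has a self-loop).
The vertices on cycles are {Ava, Cal, Eli, Fay, Gus, Max, Nia, Hana, Omar} — 9 in total.

9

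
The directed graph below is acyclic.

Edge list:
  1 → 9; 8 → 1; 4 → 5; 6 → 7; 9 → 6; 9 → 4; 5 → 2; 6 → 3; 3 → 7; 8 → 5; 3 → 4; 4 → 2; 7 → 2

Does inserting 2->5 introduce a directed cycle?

Yes

Adding 2→5 creates a cycle iff 5 can already reach 2.
Path from 5: 5 → 2.
So 5 → … → 2 → 5 is a cycle.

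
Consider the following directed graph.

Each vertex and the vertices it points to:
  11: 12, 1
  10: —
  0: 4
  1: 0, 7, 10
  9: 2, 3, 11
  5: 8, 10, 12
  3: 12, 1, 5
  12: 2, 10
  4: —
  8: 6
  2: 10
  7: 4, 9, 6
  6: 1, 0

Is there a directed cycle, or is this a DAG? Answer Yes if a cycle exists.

DFS with white/gray/black marking, starting from 12:
12 gray
  2 gray
    10 gray
    10 black
  2 black
  12→10: 10 black — skip
12 black
11 gray
  11→12: 12 black — skip
  1 gray
    0 gray
      4 gray
      4 black
    0 black
    7 gray
      7→4: 4 black — skip
      9 gray
        9→2: 2 black — skip
        3 gray
          3→12: 12 black — skip
          3→1: 1 is gray → back edge
Back edge found, so a cycle exists: 1 → 7 → 9 → 3 → 1.

Yes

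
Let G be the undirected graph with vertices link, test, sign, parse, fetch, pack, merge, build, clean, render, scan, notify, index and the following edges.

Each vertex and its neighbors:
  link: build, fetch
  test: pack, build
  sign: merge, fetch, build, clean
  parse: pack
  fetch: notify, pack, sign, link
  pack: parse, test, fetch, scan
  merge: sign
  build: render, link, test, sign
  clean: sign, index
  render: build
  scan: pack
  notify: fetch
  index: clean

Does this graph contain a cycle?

Yes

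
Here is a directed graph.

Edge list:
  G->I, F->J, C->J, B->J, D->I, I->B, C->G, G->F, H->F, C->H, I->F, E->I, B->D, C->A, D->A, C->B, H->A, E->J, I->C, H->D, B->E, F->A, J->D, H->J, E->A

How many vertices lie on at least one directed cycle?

9

A vertex is on a directed cycle iff it belongs to a strongly connected component of size ≥ 2 (or has a self-loop).
The vertices on cycles are {B, C, D, E, F, G, H, I, J} — 9 in total.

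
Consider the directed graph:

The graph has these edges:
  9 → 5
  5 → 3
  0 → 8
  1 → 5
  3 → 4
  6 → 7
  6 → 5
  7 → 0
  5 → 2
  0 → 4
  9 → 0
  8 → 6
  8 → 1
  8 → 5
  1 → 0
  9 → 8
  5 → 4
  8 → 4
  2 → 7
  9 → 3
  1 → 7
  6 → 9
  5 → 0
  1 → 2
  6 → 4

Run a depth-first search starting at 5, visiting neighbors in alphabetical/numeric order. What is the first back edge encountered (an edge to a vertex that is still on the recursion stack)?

1->0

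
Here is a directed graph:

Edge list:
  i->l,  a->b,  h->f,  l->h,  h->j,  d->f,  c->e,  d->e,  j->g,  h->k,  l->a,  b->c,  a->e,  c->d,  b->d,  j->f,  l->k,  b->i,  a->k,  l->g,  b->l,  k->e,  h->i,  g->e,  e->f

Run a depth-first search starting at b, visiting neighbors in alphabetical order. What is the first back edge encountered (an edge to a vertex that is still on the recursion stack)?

DFS from b (visiting neighbors in alphabetical order); mark gray on enter, black on exit:
b gray
  c gray
    d gray
      e gray
        f gray
        f black
      e black
      d→f: f black — skip
    d black
    c→e: e black — skip
  c black
  b→d: d black — skip
  i gray
    l gray
      a gray
        a→b: b is gray → back edge
First back edge: a → b.

a→b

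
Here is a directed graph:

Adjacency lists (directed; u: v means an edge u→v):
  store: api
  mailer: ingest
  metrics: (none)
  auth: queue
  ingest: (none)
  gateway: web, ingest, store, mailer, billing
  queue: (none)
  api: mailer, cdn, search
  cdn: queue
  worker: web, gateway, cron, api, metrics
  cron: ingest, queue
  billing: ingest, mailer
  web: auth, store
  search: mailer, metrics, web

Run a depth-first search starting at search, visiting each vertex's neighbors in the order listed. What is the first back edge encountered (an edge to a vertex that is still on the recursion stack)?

DFS from search (visiting each vertex's neighbors in the order listed); mark gray on enter, black on exit:
search gray
  mailer gray
    ingest gray
    ingest black
  mailer black
  metrics gray
  metrics black
  web gray
    auth gray
      queue gray
      queue black
    auth black
    store gray
      api gray
        api→mailer: mailer black — skip
        cdn gray
          cdn→queue: queue black — skip
        cdn black
        api→search: search is gray → back edge
First back edge: api → search.

api->search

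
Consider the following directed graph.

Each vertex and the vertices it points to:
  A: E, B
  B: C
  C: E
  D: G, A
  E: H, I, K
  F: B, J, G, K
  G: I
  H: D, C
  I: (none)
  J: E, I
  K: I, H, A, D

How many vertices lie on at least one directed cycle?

7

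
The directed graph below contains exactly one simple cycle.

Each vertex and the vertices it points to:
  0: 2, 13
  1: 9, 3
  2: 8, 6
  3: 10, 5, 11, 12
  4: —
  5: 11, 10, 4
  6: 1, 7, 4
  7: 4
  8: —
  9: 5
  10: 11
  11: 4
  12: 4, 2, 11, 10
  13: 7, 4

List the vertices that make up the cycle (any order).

DFS with gray/black marking from 2:
2 gray
  8 gray
  8 black
  6 gray
    1 gray
      9 gray
        5 gray
          11 gray
            4 gray
            4 black
          11 black
          10 gray
            10→11: 11 black — skip
          10 black
          5→4: 4 black — skip
        5 black
      9 black
      3 gray
        3→10: 10 black — skip
        3→5: 5 black — skip
        3→11: 11 black — skip
        12 gray
          12→4: 4 black — skip
          12→2: 2 is gray → back edge
Back edge closes the cycle 2 → 6 → 1 → 3 → 12 → 2; its vertices are {1, 2, 3, 6, 12}.

1, 2, 3, 6, 12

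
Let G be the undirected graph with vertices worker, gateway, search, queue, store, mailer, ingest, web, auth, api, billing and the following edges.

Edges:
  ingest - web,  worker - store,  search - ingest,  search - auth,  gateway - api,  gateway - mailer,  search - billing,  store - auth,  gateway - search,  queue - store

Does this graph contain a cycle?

No

DFS, tracking each vertex's parent; an edge to a visited non-parent vertex closes a cycle.
Start from worker:
visit worker (parent –)
  visit store (parent worker)
    visit queue (parent store)
      queue–store: parent, skip
    visit auth (parent store)
      visit search (parent auth)
        visit gateway (parent search)
          gateway–search: parent, skip
          visit api (parent gateway)
            api–gateway: parent, skip
          visit mailer (parent gateway)
            mailer–gateway: parent, skip
        visit billing (parent search)
          billing–search: parent, skip
        search–auth: parent, skip
        visit ingest (parent search)
          visit web (parent ingest)
            web–ingest: parent, skip
          ingest–search: parent, skip
      auth–store: parent, skip
    store–worker: parent, skip
No non-parent visited neighbor found — the graph is a forest.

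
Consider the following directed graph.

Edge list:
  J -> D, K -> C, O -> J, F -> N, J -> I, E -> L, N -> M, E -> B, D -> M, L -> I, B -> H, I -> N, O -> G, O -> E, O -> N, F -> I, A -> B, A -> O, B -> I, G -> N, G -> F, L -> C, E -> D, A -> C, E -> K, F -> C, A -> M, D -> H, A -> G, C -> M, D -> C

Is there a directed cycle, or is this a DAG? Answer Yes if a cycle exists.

DFS with white/gray/black marking, starting from H:
H gray
H black
A gray
  M gray
  M black
  O gray
    E gray
      B gray
        B→H: H black — skip
        I gray
          N gray
            N→M: M black — skip
          N black
        I black
      B black
      L gray
        C gray
          C→M: M black — skip
        C black
        L→I: I black — skip
      L black
      D gray
        D→H: H black — skip
        D→C: C black — skip
        D→M: M black — skip
      D black
      K gray
        K→C: C black — skip
      K black
    E black
    G gray
      F gray
        F→C: C black — skip
        F→I: I black — skip
        F→N: N black — skip
      F black
      G→N: N black — skip
    G black
    J gray
      J→D: D black — skip
      J→I: I black — skip
    J black
    O→N: N black — skip
  O black
  A→C: C black — skip
  A→G: G black — skip
  A→B: B black — skip
A black
Every edge goes to a white or black vertex — no back edge, so the graph is acyclic.

No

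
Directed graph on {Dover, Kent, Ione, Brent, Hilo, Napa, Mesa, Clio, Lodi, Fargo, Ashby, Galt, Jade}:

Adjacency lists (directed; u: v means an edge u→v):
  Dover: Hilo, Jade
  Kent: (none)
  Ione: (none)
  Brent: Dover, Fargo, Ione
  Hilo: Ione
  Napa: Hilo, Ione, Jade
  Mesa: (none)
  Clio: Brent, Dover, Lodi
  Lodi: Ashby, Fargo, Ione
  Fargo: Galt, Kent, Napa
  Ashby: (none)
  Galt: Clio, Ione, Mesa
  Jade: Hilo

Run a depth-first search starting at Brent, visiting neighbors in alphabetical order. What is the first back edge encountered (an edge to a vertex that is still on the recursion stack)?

DFS from Brent (visiting neighbors in alphabetical order); mark gray on enter, black on exit:
Brent gray
  Dover gray
    Hilo gray
      Ione gray
      Ione black
    Hilo black
    Jade gray
      Jade→Hilo: Hilo black — skip
    Jade black
  Dover black
  Fargo gray
    Galt gray
      Clio gray
        Clio→Brent: Brent is gray → back edge
First back edge: Clio → Brent.

Clio→Brent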